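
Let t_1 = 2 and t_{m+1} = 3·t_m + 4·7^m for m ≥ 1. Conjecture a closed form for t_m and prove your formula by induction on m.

t_m = -5·3^(m - 1) + 7^m

Computing the first terms: t_1 = 2, t_2 = 34, t_3 = 298. This suggests t_m = -5·3^(m - 1) + 7^m.
When m = 1: the formula gives 2 = 2 = t_1.
Inductive step: suppose the statement holds for some p ≥ 1, so t_p = -5·3^(p - 1) + 7^p.
Then t_{p+1} = 3·t_p + 4·7^p = 3·(-5·3^(p - 1) + 7^p) + 4·7^p = -5·3^p + 7^(p + 1) = -5·3^((p+1) - 1) + 7^(p+1),
which is the claimed formula at m = p+1.
Hence, by induction on m, the claim holds for every m ≥ 1.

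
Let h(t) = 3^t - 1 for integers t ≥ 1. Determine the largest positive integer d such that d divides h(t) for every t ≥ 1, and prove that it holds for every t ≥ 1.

d = 2

Computing the first values: h(1) = 2 and h(2) = 8; gcd(2, 8) = 2, so d ≤ 2.
We prove 2 | 3^t - 1 for all t ≥ 1 by induction on t.
Base step (t = 1): h(1) = 2 = 2·(1), so 2 | h(1).
Inductive step: suppose the statement holds for some m ≥ 1, i.e. 2 | h(m). Then
3^{m+1} − 1^{m+1} = 3·3^m − 1·1^m = 3·(3^m − 1^m) + (2)·1^m. The first term is divisible by 2 by the inductive hypothesis, and the second term (2)·1^m is divisible by 2 since 2 | 2. Hence 2 | h(m+1).
By the principle of mathematical induction, the result holds for all t ≥ 1.
Therefore the largest such d is 2.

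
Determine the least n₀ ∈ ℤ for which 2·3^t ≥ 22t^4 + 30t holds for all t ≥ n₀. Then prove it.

At t = 10: 118098 < 220300, so the inequality fails and n₀ ≥ 11. We prove 2·3^t ≥ 22t^4 + 30t for all t ≥ 11.
For the base case t = 11: 2·3^t = 354294 and 22t^4 + 30t = 322432, so 354294 ≥ 322432.
Suppose the result is true for t = r, so 2·3^r ≥ 22r^4 + 30r.
Then 2·3^(r + 1) = 3·(2·3^r) ≥ 3·(22r^4 + 30r).
Also, for r ≥ 11 we have 3·(22r^4 + 30r) ≥ 22(r+1)^4 + 30(r+1), since 3·(22r^4 + 30r) − (22(r+1)^4 + 30(r+1)) = 44r^4 - 88r^3 - 132r^2 - 28r - 52, which is nonnegative for all r ≥ 11.
Combining, 2·3^(r + 1) ≥ 22(r+1)^4 + 30(r+1).
Hence, by induction on t, the claim holds for every t ≥ 11.
Hence the smallest such n₀ is 11.

n₀ = 11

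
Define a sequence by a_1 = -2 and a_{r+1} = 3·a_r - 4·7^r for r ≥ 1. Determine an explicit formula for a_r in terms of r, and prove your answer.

Computing the first terms: a_1 = -2, a_2 = -34, a_3 = -298. This suggests a_r = 5·3^(r - 1) - 7^r.
For the base case r = 1: the formula gives -2 = -2 = a_1.
Inductive step: assume the claim holds for r = k, so a_k = 5·3^(k - 1) - 7^k.
Then a_{k+1} = 3·a_k - 4·7^k = 3·(5·3^(k - 1) - 7^k) - 4·7^k = 5·3^k - 7^(k + 1) = 5·3^((k+1) - 1) - 7^(k+1),
which is the claimed formula at r = k+1.
This completes the induction.

a_r = 5·3^(r - 1) - 7^r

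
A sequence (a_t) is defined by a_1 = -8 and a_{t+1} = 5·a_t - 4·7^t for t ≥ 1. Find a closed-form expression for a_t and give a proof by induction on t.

a_t = 6·5^(t - 1) - 2·7^t

Computing the first terms: a_1 = -8, a_2 = -68, a_3 = -536. This suggests a_t = 6·5^(t - 1) - 2·7^t.
For the base case t = 1: the formula gives -8 = -8 = a_1.
For the inductive step, assume it holds for an arbitrary j ≥ 1, so a_j = 6·5^(j - 1) - 2·7^j.
Then a_{j+1} = 5·a_j - 4·7^j = 5·(6·5^(j - 1) - 2·7^j) - 4·7^j = 6·5^j - 2·7^(j + 1) = 6·5^((j+1) - 1) - 2·7^(j+1),
which is the claimed formula at t = j+1.
Hence, by induction on t, the claim holds for every t ≥ 1.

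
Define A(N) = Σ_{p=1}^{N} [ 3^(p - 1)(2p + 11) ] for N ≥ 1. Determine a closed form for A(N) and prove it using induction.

A(N) = 3^N(N + 5) - 5

We claim A(N) = 3^N(N + 5) - 5 for all N ≥ 1.
For the base case N = 1: A(1) = 13, and the closed form gives 13. They agree.
Suppose the result is true for N = p, so A(p) = 3^p(p + 5) - 5.
Then A(p+1) = A(p) + (3^p(2p + 13)) = (3^p(p + 5) - 5) + (3^p(2p + 13)).
Simplifying, A(p+1) = 3·3^p·p + 18·3^p - 5 = 3^(p+1)((p+1) + 5) - 5,
which is the closed form with N = p+1.
By induction, the statement is established for all N ≥ 1.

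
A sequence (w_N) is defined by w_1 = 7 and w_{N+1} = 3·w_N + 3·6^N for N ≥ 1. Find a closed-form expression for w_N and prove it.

Computing the first terms: w_1 = 7, w_2 = 39, w_3 = 225. This suggests w_N = 3^(N - 1) + 6^N.
When N = 1: the formula gives 7 = 7 = w_1.
Inductive step: suppose the statement holds for some m ≥ 1, so w_m = 3^(m - 1) + 6^m.
Then w_{m+1} = 3·w_m + 3·6^m = 3·(3^(m - 1) + 6^m) + 3·6^m = 3^m + 6^(m + 1) = 3^((m+1) - 1) + 6^(m+1),
which is the claimed formula at N = m+1.
By induction, the statement is established for all N ≥ 1.

w_N = 3^(N - 1) + 6^N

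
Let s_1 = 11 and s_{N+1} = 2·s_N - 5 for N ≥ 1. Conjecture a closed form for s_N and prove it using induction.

s_N = 3·2^N + 5

Computing the first terms: s_1 = 11, s_2 = 17, s_3 = 29. This suggests s_N = 3·2^N + 5.
When N = 1: the formula gives 11 = 11 = s_1.
Inductive step: suppose the statement holds for some m ≥ 1, so s_m = 3·2^m + 5.
Then s_{m+1} = 2·s_m - 5 = 2·(3·2^m + 5) - 5 = 3·2^(m + 1) + 5,
which is the claimed formula at N = m+1.
Hence, by induction on N, the claim holds for every N ≥ 1.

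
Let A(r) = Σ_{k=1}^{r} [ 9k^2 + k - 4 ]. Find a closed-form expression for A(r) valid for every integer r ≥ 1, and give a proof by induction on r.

We claim A(r) = r(r + 2)(3r - 1) for all r ≥ 1.
Base case (r = 1): A(1) = 6, and the closed form gives 6. They agree.
For the inductive step, assume it holds for an arbitrary k ≥ 1, so A(k) = k(3k^2 + 5k - 2).
Then A(k+1) = A(k) + (k + 9(k + 1)^2 - 3) = (k(3k^2 + 5k - 2)) + (k + 9(k + 1)^2 - 3).
Simplifying, A(k+1) = (k + 1)(k + 3)(3k + 2) = (k+1)((k+1) + 2)(3(k+1) - 1),
which is the closed form with r = k+1.
This completes the induction.

A(r) = r(r + 2)(3r - 1)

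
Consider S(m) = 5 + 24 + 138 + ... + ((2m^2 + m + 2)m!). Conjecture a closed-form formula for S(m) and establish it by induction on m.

S(m) = (2m + 1)(m + 1)! - 1

We claim S(m) = (2m + 1)(m + 1)! - 1 for all m ≥ 1.
For the base case m = 1: S(1) = 5, and the closed form gives 5. They agree.
Suppose the result is true for m = k, so S(k) = (2k + 1)(k + 1)! - 1.
Then S(k+1) = S(k) + ((2k^2 + 5k + 5)(k + 1)!) = ((2k + 1)(k + 1)! - 1) + ((2k^2 + 5k + 5)(k + 1)!).
Simplifying, S(k+1) = (2(k+1) + 1)((k+1) + 1)! - 1,
which is the closed form with m = k+1.
By induction, the statement is established for all m ≥ 1.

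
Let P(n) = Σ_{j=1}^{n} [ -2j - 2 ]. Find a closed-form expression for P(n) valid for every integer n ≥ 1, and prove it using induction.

We claim P(n) = -n(n + 3) for all n ≥ 1.
Base case (n = 1): P(1) = -4, and the closed form gives -4. They agree.
For the inductive step, assume it holds for an arbitrary j ≥ 1, so P(j) = j(-j - 3).
Then P(j+1) = P(j) + (-2j - 4) = (j(-j - 3)) + (-2j - 4).
Simplifying, P(j+1) = -(j + 1)(j + 4) = -(j+1)((j+1) + 3),
which is the closed form with n = j+1.
By the principle of mathematical induction, the result holds for all n ≥ 1.

P(n) = -n(n + 3)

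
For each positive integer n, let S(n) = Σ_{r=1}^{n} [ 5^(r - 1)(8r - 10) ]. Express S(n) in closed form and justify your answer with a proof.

We claim S(n) = 5^n(2n - 3) + 3 for all n ≥ 1.
Base step (n = 1): S(1) = -2, and the closed form gives -2. They agree.
For the inductive step, assume it holds for an arbitrary r ≥ 1, so S(r) = 5^r(2r - 3) + 3.
Then S(r+1) = S(r) + (5^r(8r - 2)) = (5^r(2r - 3) + 3) + (5^r(8r - 2)).
Simplifying, S(r+1) = 10·5^r·r - 5·5^r + 3 = 5^(r+1)(2(r+1) - 3) + 3,
which is the closed form with n = r+1.
This completes the induction.

S(n) = 5^n(2n - 3) + 3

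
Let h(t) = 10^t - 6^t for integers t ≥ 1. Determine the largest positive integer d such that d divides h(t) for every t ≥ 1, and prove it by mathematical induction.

Computing the first values: h(1) = 4 and h(2) = 64; gcd(4, 64) = 4, so d ≤ 4.
We prove 4 | 10^t - 6^t for all t ≥ 1 by induction on t.
Base case (t = 1): h(1) = 4 = 4·(1), so 4 | h(1).
For the inductive step, assume it holds for an arbitrary i ≥ 1, i.e. 4 | h(i). Then
10^{i+1} − 6^{i+1} = 10·10^i − 6·6^i = 10·(10^i − 6^i) + (4)·6^i. The first term is divisible by 4 by the inductive hypothesis, and the second term (4)·6^i is divisible by 4 since 4 | 4. Hence 4 | h(i+1).
This completes the induction.
Therefore the largest such d is 4.

d = 4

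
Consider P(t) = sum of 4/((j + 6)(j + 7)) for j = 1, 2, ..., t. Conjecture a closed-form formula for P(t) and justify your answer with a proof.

P(t) = 4t/(7(t + 7))

We claim P(t) = 4t/(7(t + 7)) for all t ≥ 1.
When t = 1: P(1) = 1/14, and the closed form gives 1/14. They agree.
Inductive step: suppose the statement holds for some j ≥ 1, so P(j) = 4j/(7(j + 7)).
Then P(j+1) = P(j) + (4/((j + 7)(j + 8))) = (4j/(7(j + 7))) + (4/((j + 7)(j + 8))).
Simplifying, P(j+1) = 4(j + 1)/(7(j + 8)) = 4(j+1)/(7((j+1) + 7)),
which is the closed form with t = j+1.
By induction, the statement is established for all t ≥ 1.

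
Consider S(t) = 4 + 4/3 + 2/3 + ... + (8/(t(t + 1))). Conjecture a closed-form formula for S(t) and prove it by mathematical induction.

S(t) = 8t/(t + 1)

We claim S(t) = 8t/(t + 1) for all t ≥ 1.
When t = 1: S(1) = 4, and the closed form gives 4. They agree.
For the inductive step, assume it holds for an arbitrary m ≥ 1, so S(m) = 8m/(m + 1).
Then S(m+1) = S(m) + (8/((m + 1)(m + 2))) = (8m/(m + 1)) + (8/((m + 1)(m + 2))).
Simplifying, S(m+1) = 8(m + 1)/(m + 2) = 8(m+1)/((m+1) + 1),
which is the closed form with t = m+1.
By induction, the statement is established for all t ≥ 1.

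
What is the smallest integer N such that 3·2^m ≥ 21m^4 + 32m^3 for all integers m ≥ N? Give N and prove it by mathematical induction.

N = 21

At m = 20: 3145728 < 3616000, so the inequality fails and N ≥ 21. We prove 3·2^m ≥ 21m^4 + 32m^3 for all m ≥ 21.
Base case (m = 21): 3·2^m = 6291456 and 21m^4 + 32m^3 = 4380453, so 6291456 ≥ 4380453.
Inductive step: assume the claim holds for m = i, so 3·2^i ≥ 21i^4 + 32i^3.
Then 3·2^(i + 1) = 2·(3·2^i) ≥ 2·(21i^4 + 32i^3).
Also, for i ≥ 21 we have 2·(21i^4 + 32i^3) ≥ 21(i+1)^4 + 32(i+1)^3, since 2·(21i^4 + 32i^3) − (21(i+1)^4 + 32(i+1)^3) = 21i^4 - 52i^3 - 222i^2 - 180i - 53, which is nonnegative for all i ≥ 21.
Combining, 3·2^(i + 1) ≥ 21(i+1)^4 + 32(i+1)^3.
By induction, the statement is established for all m ≥ 21.
Hence the smallest such N is 21.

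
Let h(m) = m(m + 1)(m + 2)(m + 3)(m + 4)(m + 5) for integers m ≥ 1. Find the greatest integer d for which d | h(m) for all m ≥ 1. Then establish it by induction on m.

Computing the first values: h(1) = 720 and h(2) = 5040; gcd(720, 5040) = 720, so d ≤ 720.
We prove 720 | m(m + 1)(m + 2)(m + 3)(m + 4)(m + 5) for all m ≥ 1 by induction on m.
Base step (m = 1): h(1) = 720 = 720·(1), so 720 | h(1).
Inductive step: assume the claim holds for m = j, i.e. 720 | h(j). Then
h(j+1) − h(j) = (j+1)·(j+2)·(j+3)·(j+4)·(j+5)·(j+6) − j·(j+1)·(j+2)·(j+3)·(j+4)·(j+5) = (j+1)·(j+2)·(j+3)·(j+4)·(j+5)·[(j+6) − j] = 6·(j+1)·(j+2)·(j+3)·(j+4)·(j+5). The product of 5 consecutive integers is divisible by (5)! = 120, so h(j+1) − h(j) is divisible by 6·120 = 720. By the inductive hypothesis 720 | h(j), hence 720 | h(j+1).
By induction, the statement is established for all m ≥ 1.
Therefore the largest such d is 720.

d = 720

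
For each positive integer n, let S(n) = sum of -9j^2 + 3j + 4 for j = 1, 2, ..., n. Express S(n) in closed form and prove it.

We claim S(n) = -n(3n^2 + 3n - 4) for all n ≥ 1.
For the base case n = 1: S(1) = -2, and the closed form gives -2. They agree.
For the inductive step, assume it holds for an arbitrary j ≥ 1, so S(j) = j(-3j^2 - 3j + 4).
Then S(j+1) = S(j) + (3j - 9(j + 1)^2 + 7) = (j(-3j^2 - 3j + 4)) + (3j - 9(j + 1)^2 + 7).
Simplifying, S(j+1) = -(j + 1)(3j^2 + 9j + 2) = -(j+1)(3(j+1)^2 + 3(j+1) - 4),
which is the closed form with n = j+1.
By the principle of mathematical induction, the result holds for all n ≥ 1.

S(n) = -n(3n^2 + 3n - 4)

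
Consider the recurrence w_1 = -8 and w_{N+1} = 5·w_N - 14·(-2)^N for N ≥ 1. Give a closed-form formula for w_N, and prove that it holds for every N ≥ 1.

Computing the first terms: w_1 = -8, w_2 = -12, w_3 = -116. This suggests w_N = -(-2)^(N + 1) - 4·5^(N - 1).
For the base case N = 1: the formula gives -8 = -8 = w_1.
Inductive step: suppose the statement holds for some p ≥ 1, so w_p = -(-2)^(p + 1) - 4·5^(p - 1).
Then w_{p+1} = 5·w_p - 14·(-2)^p = 5·(-(-2)^(p + 1) - 4·5^(p - 1)) - 14·(-2)^p = -(-2)^(p + 2) - 4·5^p = -(-2)^((p+1) + 1) - 4·5^((p+1) - 1),
which is the claimed formula at N = p+1.
Hence, by induction on N, the claim holds for every N ≥ 1.

w_N = -(-2)^(N + 1) - 4·5^(N - 1)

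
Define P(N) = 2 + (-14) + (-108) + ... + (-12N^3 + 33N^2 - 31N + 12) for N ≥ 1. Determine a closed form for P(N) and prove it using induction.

We claim P(N) = -N(3N^3 - 5N^2 + 2N - 2) for all N ≥ 1.
Base case (N = 1): P(1) = 2, and the closed form gives 2. They agree.
Inductive step: suppose the statement holds for some m ≥ 1, so P(m) = m(-3m^3 + 5m^2 - 2m + 2).
Then P(m+1) = P(m) + (-12m^3 - 3m^2 - m + 2) = (m(-3m^3 + 5m^2 - 2m + 2)) + (-12m^3 - 3m^2 - m + 2).
Simplifying, P(m+1) = -(m + 1)(3m^3 + 4m^2 + m - 2) = -(m+1)(3(m+1)^3 - 5(m+1)^2 + 2(m+1) - 2),
which is the closed form with N = m+1.
Hence, by induction on N, the claim holds for every N ≥ 1.

P(N) = -N(3N^3 - 5N^2 + 2N - 2)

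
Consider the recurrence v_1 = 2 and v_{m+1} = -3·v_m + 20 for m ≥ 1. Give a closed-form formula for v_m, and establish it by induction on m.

v_m = (-3)^m + 5

Computing the first terms: v_1 = 2, v_2 = 14, v_3 = -22. This suggests v_m = (-3)^m + 5.
Base case (m = 1): the formula gives 2 = 2 = v_1.
For the inductive step, assume it holds for an arbitrary j ≥ 1, so v_j = (-3)^j + 5.
Then v_{j+1} = -3·v_j + 20 = -3·((-3)^j + 5) + 20 = (-3)^(j + 1) + 5,
which is the claimed formula at m = j+1.
This completes the induction.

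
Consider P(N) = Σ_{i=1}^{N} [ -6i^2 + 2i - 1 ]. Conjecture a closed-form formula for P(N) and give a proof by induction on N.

P(N) = -N(2N^2 + 2N + 1)

We claim P(N) = -N(2N^2 + 2N + 1) for all N ≥ 1.
Base case (N = 1): P(1) = -5, and the closed form gives -5. They agree.
For the inductive step, assume it holds for an arbitrary i ≥ 1, so P(i) = i(-2i^2 - 2i - 1).
Then P(i+1) = P(i) + (2i - 6(i + 1)^2 + 1) = (i(-2i^2 - 2i - 1)) + (2i - 6(i + 1)^2 + 1).
Simplifying, P(i+1) = -(i + 1)(2i^2 + 6i + 5) = -(i+1)(2(i+1)^2 + 2(i+1) + 1),
which is the closed form with N = i+1.
By the principle of mathematical induction, the result holds for all N ≥ 1.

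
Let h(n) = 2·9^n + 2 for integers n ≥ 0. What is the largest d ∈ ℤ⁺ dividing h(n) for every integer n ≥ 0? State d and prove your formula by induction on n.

Computing the first values: h(0) = 4 and h(1) = 20; gcd(4, 20) = 4, so d ≤ 4.
We prove 4 | 2·9^n + 2 for all n ≥ 0 by induction on n.
Base step (n = 0): h(0) = 4 = 4·(1), so 4 | h(0).
Inductive step: suppose the statement holds for some m ≥ 0, i.e. 4 | h(m). Then
h(m+1) = 2·9^(m+1) + 2 = 9·(2·9^m + 2) - 16 = 9·h(m) - 16. The first term is divisible by 4 by the inductive hypothesis, and -16 is divisible by 4. Hence 4 | h(m+1).
This completes the induction.
Therefore the largest such d is 4.

d = 4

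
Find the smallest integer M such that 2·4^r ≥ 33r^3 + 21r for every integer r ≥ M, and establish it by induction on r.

At r = 5: 2048 < 4230, so the inequality fails and M ≥ 6. We prove 2·4^r ≥ 33r^3 + 21r for all r ≥ 6.
When r = 6: 2·4^r = 8192 and 33r^3 + 21r = 7254, so 8192 ≥ 7254.
Inductive step: assume the claim holds for r = i, so 2·4^i ≥ 33i^3 + 21i.
Then 2·4^(i + 1) = 4·(2·4^i) ≥ 4·(33i^3 + 21i).
Also, for i ≥ 6 we have 4·(33i^3 + 21i) ≥ 33(i+1)^3 + 21(i+1), since 4·(33i^3 + 21i) − (33(i+1)^3 + 21(i+1)) = 99i^3 - 99i^2 - 36i - 54, which is nonnegative for all i ≥ 6.
Combining, 2·4^(i + 1) ≥ 33(i+1)^3 + 21(i+1).
By induction, the statement is established for all r ≥ 6.
Hence the smallest such M is 6.

M = 6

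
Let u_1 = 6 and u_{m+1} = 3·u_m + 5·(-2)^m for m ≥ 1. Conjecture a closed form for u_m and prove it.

u_m = -(-2)^m + 4·3^(m - 1)

Computing the first terms: u_1 = 6, u_2 = 8, u_3 = 44. This suggests u_m = -(-2)^m + 4·3^(m - 1).
When m = 1: the formula gives 6 = 6 = u_1.
Inductive step: assume the claim holds for m = r, so u_r = -(-2)^r + 4·3^(r - 1).
Then u_{r+1} = 3·u_r + 5·(-2)^r = 3·(-(-2)^r + 4·3^(r - 1)) + 5·(-2)^r = -(-2)^(r + 1) + 4·3^r = -(-2)^(r+1) + 4·3^((r+1) - 1),
which is the claimed formula at m = r+1.
By the principle of mathematical induction, the result holds for all m ≥ 1.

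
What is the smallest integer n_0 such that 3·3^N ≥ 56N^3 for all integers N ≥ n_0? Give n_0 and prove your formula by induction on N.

At N = 8: 19683 < 28672, so the inequality fails and n_0 ≥ 9. We prove 3·3^N ≥ 56N^3 for all N ≥ 9.
For the base case N = 9: 3·3^N = 59049 and 56N^3 = 40824, so 59049 ≥ 40824.
Inductive step: suppose the statement holds for some i ≥ 9, so 3·3^i ≥ 56i^3.
Then 3·3^(i + 1) = 3·(3·3^i) ≥ 3·(56i^3).
Also, for i ≥ 9 we have 3·(56i^3) ≥ 56(i+1)^3, since 3 ≥ (1 + 1/i)^3 for all i ≥ 9.
Combining, 3·3^(i + 1) ≥ 56(i+1)^3.
This completes the induction.
Hence the smallest such n_0 is 9.

n_0 = 9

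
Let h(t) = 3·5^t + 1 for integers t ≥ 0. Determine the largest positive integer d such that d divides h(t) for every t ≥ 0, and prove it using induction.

Computing the first values: h(0) = 4 and h(1) = 16; gcd(4, 16) = 4, so d ≤ 4.
We prove 4 | 3·5^t + 1 for all t ≥ 0 by induction on t.
For the base case t = 0: h(0) = 4 = 4·(1), so 4 | h(0).
Inductive step: assume the claim holds for t = r, i.e. 4 | h(r). Then
h(r+1) = 3·5^(r+1) + 1 = 5·(3·5^r + 1) - 4 = 5·h(r) - 4. The first term is divisible by 4 by the inductive hypothesis, and -4 is divisible by 4. Hence 4 | h(r+1).
Hence, by induction on t, the claim holds for every t ≥ 0.
Therefore the largest such d is 4.

d = 4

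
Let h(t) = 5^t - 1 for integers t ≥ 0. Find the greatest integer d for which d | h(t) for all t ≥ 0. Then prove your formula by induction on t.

Computing the first values: h(0) = 0 and h(1) = 4; gcd(0, 4) = 4, so d ≤ 4.
We prove 4 | 5^t - 1 for all t ≥ 0 by induction on t.
When t = 0: h(0) = 0 = 4·(0), so 4 | h(0).
Suppose the result is true for t = m, i.e. 4 | h(m). Then
h(m+1) = 5^(m+1) - 1 = 5·(5^m - 1) + 4 = 5·h(m) + 4. The first term is divisible by 4 by the inductive hypothesis, and 4 is divisible by 4. Hence 4 | h(m+1).
This completes the induction.
Therefore the largest such d is 4.

d = 4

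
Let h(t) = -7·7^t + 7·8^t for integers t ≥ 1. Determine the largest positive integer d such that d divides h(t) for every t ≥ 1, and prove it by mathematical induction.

d = 7

Computing the first values: h(1) = 7 and h(2) = 105; gcd(7, 105) = 7, so d ≤ 7.
We prove 7 | -7·7^t + 7·8^t for all t ≥ 1 by induction on t.
Base step (t = 1): h(1) = 7 = 7·(1), so 7 | h(1).
Suppose the result is true for t = r, i.e. 7 | h(r). Then
h(r+1) − 8·h(r) = (-7·7^(r+1) + 7·8^(r+1)) − 8·(-7·7^r + 7·8^r) = (-7)·7^r·(7 − 8) = (7)·7^r. Since 7 | h(r) by the inductive hypothesis, 7 | 8·h(r); and 7 | 7 since 7 = 7·1. Therefore 7 | h(r+1).
This completes the induction.
Therefore the largest such d is 7.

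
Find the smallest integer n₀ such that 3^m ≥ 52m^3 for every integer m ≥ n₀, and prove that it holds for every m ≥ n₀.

At m = 9: 19683 < 37908, so the inequality fails and n₀ ≥ 10. We prove 3^m ≥ 52m^3 for all m ≥ 10.
When m = 10: 3^m = 59049 and 52m^3 = 52000, so 59049 ≥ 52000.
Inductive step: assume the claim holds for m = r, so 3^r ≥ 52r^3.
Then 3^(r + 1) = 3·(3^r) ≥ 3·(52r^3).
Also, for r ≥ 10 we have 3·(52r^3) ≥ 52(r+1)^3, since 3 ≥ (1 + 1/r)^3 for all r ≥ 10.
Combining, 3^(r + 1) ≥ 52(r+1)^3.
By the principle of mathematical induction, the result holds for all m ≥ 10.
Hence the smallest such n₀ is 10.

n₀ = 10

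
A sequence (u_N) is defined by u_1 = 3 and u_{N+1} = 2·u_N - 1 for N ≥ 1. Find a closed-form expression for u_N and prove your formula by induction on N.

Computing the first terms: u_1 = 3, u_2 = 5, u_3 = 9. This suggests u_N = 2^N + 1.
Base case (N = 1): the formula gives 3 = 3 = u_1.
Inductive step: assume the claim holds for N = i, so u_i = 2^i + 1.
Then u_{i+1} = 2·u_i - 1 = 2·(2^i + 1) - 1 = 2^(i + 1) + 1,
which is the claimed formula at N = i+1.
By the principle of mathematical induction, the result holds for all N ≥ 1.

u_N = 2^N + 1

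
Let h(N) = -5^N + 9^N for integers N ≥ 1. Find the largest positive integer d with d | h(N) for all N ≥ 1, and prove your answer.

d = 4

Computing the first values: h(1) = 4 and h(2) = 56; gcd(4, 56) = 4, so d ≤ 4.
We prove 4 | -5^N + 9^N for all N ≥ 1 by induction on N.
Base step (N = 1): h(1) = 4 = 4·(1), so 4 | h(1).
Suppose the result is true for N = m, i.e. 4 | h(m). Then
9^{m+1} − 5^{m+1} = 9·9^m − 5·5^m = 9·(9^m − 5^m) + (4)·5^m. The first term is divisible by 4 by the inductive hypothesis, and the second term (4)·5^m is divisible by 4 since 4 | 4. Hence 4 | h(m+1).
By the principle of mathematical induction, the result holds for all N ≥ 1.
Therefore the largest such d is 4.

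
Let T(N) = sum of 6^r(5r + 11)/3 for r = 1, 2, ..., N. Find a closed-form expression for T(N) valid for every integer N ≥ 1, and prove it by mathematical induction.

We claim T(N) = 2·6^N(N + 2) - 4 for all N ≥ 1.
For the base case N = 1: T(1) = 32, and the closed form gives 32. They agree.
Inductive step: suppose the statement holds for some r ≥ 1, so T(r) = 2·6^r(r + 2) - 4.
Then T(r+1) = T(r) + (6^r(10r + 32)) = (2·6^r(r + 2) - 4) + (6^r(10r + 32)).
Simplifying, T(r+1) = 12·6^r·r + 36·6^r - 4 = 2·6^(r+1)((r+1) + 2) - 4,
which is the closed form with N = r+1.
By the principle of mathematical induction, the result holds for all N ≥ 1.

T(N) = 2·6^N(N + 2) - 4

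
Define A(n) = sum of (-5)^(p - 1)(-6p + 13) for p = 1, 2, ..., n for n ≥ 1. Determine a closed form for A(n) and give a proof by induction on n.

We claim A(n) = (-5)^n(n - 2) + 2 for all n ≥ 1.
When n = 1: A(1) = 7, and the closed form gives 7. They agree.
Suppose the result is true for n = p, so A(p) = (-5)^p(p - 2) + 2.
Then A(p+1) = A(p) + ((-5)^p(-6p + 7)) = ((-5)^p(p - 2) + 2) + ((-5)^p(-6p + 7)).
Simplifying, A(p+1) = (-5)^(p + 1)p - (-5)^(p + 1) + 2 = (-5)^(p+1)((p+1) - 2) + 2,
which is the closed form with n = p+1.
By the principle of mathematical induction, the result holds for all n ≥ 1.

A(n) = (-5)^n(n - 2) + 2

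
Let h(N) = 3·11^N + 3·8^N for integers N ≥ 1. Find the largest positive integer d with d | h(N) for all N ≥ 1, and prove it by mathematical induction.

d = 3

Computing the first values: h(1) = 57 and h(2) = 555; gcd(57, 555) = 3, so d ≤ 3.
We prove 3 | 3·11^N + 3·8^N for all N ≥ 1 by induction on N.
When N = 1: h(1) = 57 = 3·(19), so 3 | h(1).
Inductive step: assume the claim holds for N = j, i.e. 3 | h(j). Then
h(j+1) − 11·h(j) = (3·11^(j+1) + 3·8^(j+1)) − 11·(3·11^j + 3·8^j) = (3)·8^j·(8 − 11) = (-9)·8^j. Since 3 | h(j) by the inductive hypothesis, 3 | 11·h(j); and 3 | -9 since -9 = 3·-3. Therefore 3 | h(j+1).
This completes the induction.
Therefore the largest such d is 3.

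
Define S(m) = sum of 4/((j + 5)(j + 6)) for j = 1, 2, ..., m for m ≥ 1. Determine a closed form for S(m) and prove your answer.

S(m) = 2m/(3(m + 6))

We claim S(m) = 2m/(3(m + 6)) for all m ≥ 1.
Base case (m = 1): S(1) = 2/21, and the closed form gives 2/21. They agree.
Inductive step: assume the claim holds for m = j, so S(j) = 2j/(3(j + 6)).
Then S(j+1) = S(j) + (4/((j + 6)(j + 7))) = (2j/(3(j + 6))) + (4/((j + 6)(j + 7))).
Simplifying, S(j+1) = 2(j + 1)/(3(j + 7)) = 2(j+1)/(3((j+1) + 6)),
which is the closed form with m = j+1.
By the principle of mathematical induction, the result holds for all m ≥ 1.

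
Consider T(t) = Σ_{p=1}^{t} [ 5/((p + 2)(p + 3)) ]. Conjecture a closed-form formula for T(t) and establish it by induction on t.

T(t) = 5t/(3(t + 3))

We claim T(t) = 5t/(3(t + 3)) for all t ≥ 1.
For the base case t = 1: T(1) = 5/12, and the closed form gives 5/12. They agree.
For the inductive step, assume it holds for an arbitrary p ≥ 1, so T(p) = 5p/(3(p + 3)).
Then T(p+1) = T(p) + (5/((p + 3)(p + 4))) = (5p/(3(p + 3))) + (5/((p + 3)(p + 4))).
Simplifying, T(p+1) = 5(p + 1)/(3(p + 4)) = 5(p+1)/(3((p+1) + 3)),
which is the closed form with t = p+1.
By the principle of mathematical induction, the result holds for all t ≥ 1.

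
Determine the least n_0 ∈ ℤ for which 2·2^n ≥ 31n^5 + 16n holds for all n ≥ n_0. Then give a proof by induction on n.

At n = 27: 268435456 < 444816549, so the inequality fails and n_0 ≥ 28. We prove 2·2^n ≥ 31n^5 + 16n for all n ≥ 28.
For the base case n = 28: 2·2^n = 536870912 and 31n^5 + 16n = 533521856, so 536870912 ≥ 533521856.
Inductive step: suppose the statement holds for some k ≥ 28, so 2·2^k ≥ 31k^5 + 16k.
Then 2·2^(k + 1) = 2·(2·2^k) ≥ 2·(31k^5 + 16k).
Also, for k ≥ 28 we have 2·(31k^5 + 16k) ≥ 31(k+1)^5 + 16(k+1), since 2·(31k^5 + 16k) − (31(k+1)^5 + 16(k+1)) = 31k^5 - 155k^4 - 310k^3 - 310k^2 - 139k - 47, which is nonnegative for all k ≥ 28.
Combining, 2·2^(k + 1) ≥ 31(k+1)^5 + 16(k+1).
Hence, by induction on n, the claim holds for every n ≥ 28.
Hence the smallest such n_0 is 28.

n_0 = 28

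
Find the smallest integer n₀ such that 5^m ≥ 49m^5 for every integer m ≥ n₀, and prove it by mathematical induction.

At m = 9: 1953125 < 2893401, so the inequality fails and n₀ ≥ 10. We prove 5^m ≥ 49m^5 for all m ≥ 10.
For the base case m = 10: 5^m = 9765625 and 49m^5 = 4900000, so 9765625 ≥ 4900000.
Suppose the result is true for m = r, so 5^r ≥ 49r^5.
Then 5^(r + 1) = 5·(5^r) ≥ 5·(49r^5).
Also, for r ≥ 10 we have 5·(49r^5) ≥ 49(r+1)^5, since 5 ≥ (1 + 1/r)^5 for all r ≥ 10.
Combining, 5^(r + 1) ≥ 49(r+1)^5.
By the principle of mathematical induction, the result holds for all m ≥ 10.
Hence the smallest such n₀ is 10.

n₀ = 10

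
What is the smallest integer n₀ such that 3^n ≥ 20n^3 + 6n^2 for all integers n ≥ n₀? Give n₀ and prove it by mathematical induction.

n₀ = 9

At n = 8: 6561 < 10624, so the inequality fails and n₀ ≥ 9. We prove 3^n ≥ 20n^3 + 6n^2 for all n ≥ 9.
For the base case n = 9: 3^n = 19683 and 20n^3 + 6n^2 = 15066, so 19683 ≥ 15066.
Inductive step: suppose the statement holds for some j ≥ 9, so 3^j ≥ 20j^3 + 6j^2.
Then 3^(j + 1) = 3·(3^j) ≥ 3·(20j^3 + 6j^2).
Also, for j ≥ 9 we have 3·(20j^3 + 6j^2) ≥ 20(j+1)^3 + 6(j+1)^2, since 3·(20j^3 + 6j^2) − (20(j+1)^3 + 6(j+1)^2) = 40j^3 - 48j^2 - 72j - 26, which is nonnegative for all j ≥ 9.
Combining, 3^(j + 1) ≥ 20(j+1)^3 + 6(j+1)^2.
By induction, the statement is established for all n ≥ 9.
Hence the smallest such n₀ is 9.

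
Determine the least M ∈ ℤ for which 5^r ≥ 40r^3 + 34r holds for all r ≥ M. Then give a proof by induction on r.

At r = 5: 3125 < 5170, so the inequality fails and M ≥ 6. We prove 5^r ≥ 40r^3 + 34r for all r ≥ 6.
Base step (r = 6): 5^r = 15625 and 40r^3 + 34r = 8844, so 15625 ≥ 8844.
Inductive step: assume the claim holds for r = p, so 5^p ≥ 40p^3 + 34p.
Then 5^(p + 1) = 5·(5^p) ≥ 5·(40p^3 + 34p).
Also, for p ≥ 6 we have 5·(40p^3 + 34p) ≥ 40(p+1)^3 + 34(p+1), since 5·(40p^3 + 34p) − (40(p+1)^3 + 34(p+1)) = 160p^3 - 120p^2 + 16p - 74, which is nonnegative for all p ≥ 6.
Combining, 5^(p + 1) ≥ 40(p+1)^3 + 34(p+1).
Hence, by induction on r, the claim holds for every r ≥ 6.
Hence the smallest such M is 6.

M = 6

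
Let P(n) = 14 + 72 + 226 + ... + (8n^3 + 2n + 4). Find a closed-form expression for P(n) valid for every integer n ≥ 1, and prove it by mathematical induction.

We claim P(n) = n(2n^3 + 4n^2 + 3n + 5) for all n ≥ 1.
Base case (n = 1): P(1) = 14, and the closed form gives 14. They agree.
Inductive step: suppose the statement holds for some k ≥ 1, so P(k) = k(2k^3 + 4k^2 + 3k + 5).
Then P(k+1) = P(k) + (2k + 8(k + 1)^3 + 6) = (k(2k^3 + 4k^2 + 3k + 5)) + (2k + 8(k + 1)^3 + 6).
Simplifying, P(k+1) = (k + 1)(2k^3 + 10k^2 + 17k + 14) = (k+1)(2(k+1)^3 + 4(k+1)^2 + 3(k+1) + 5),
which is the closed form with n = k+1.
Hence, by induction on n, the claim holds for every n ≥ 1.

P(n) = n(2n^3 + 4n^2 + 3n + 5)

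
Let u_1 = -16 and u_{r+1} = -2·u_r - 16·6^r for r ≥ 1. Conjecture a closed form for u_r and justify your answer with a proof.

Computing the first terms: u_1 = -16, u_2 = -64, u_3 = -448. This suggests u_r = -(-2)^(r + 1) - 2·6^r.
For the base case r = 1: the formula gives -16 = -16 = u_1.
For the inductive step, assume it holds for an arbitrary k ≥ 1, so u_k = -(-2)^(k + 1) - 2·6^k.
Then u_{k+1} = -2·u_k - 16·6^k = -2·(-(-2)^(k + 1) - 2·6^k) - 16·6^k = -(-2)^(k + 2) - 2·6^(k + 1) = -(-2)^((k+1) + 1) - 2·6^(k+1),
which is the claimed formula at r = k+1.
This completes the induction.

u_r = -(-2)^(r + 1) - 2·6^r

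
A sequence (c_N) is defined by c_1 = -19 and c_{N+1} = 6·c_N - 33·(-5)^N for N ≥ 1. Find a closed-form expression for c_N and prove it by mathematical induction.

c_N = 3(-5)^N - 4·6^(N - 1)

Computing the first terms: c_1 = -19, c_2 = 51, c_3 = -519. This suggests c_N = 3(-5)^N - 4·6^(N - 1).
When N = 1: the formula gives -19 = -19 = c_1.
Inductive step: suppose the statement holds for some j ≥ 1, so c_j = 3(-5)^j - 4·6^(j - 1).
Then c_{j+1} = 6·c_j - 33·(-5)^j = 6·(3(-5)^j - 4·6^(j - 1)) - 33·(-5)^j = 3(-5)^(j + 1) - 4·6^j = 3(-5)^(j+1) - 4·6^((j+1) - 1),
which is the claimed formula at N = j+1.
By the principle of mathematical induction, the result holds for all N ≥ 1.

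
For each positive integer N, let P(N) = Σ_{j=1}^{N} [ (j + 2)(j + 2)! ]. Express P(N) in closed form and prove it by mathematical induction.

We claim P(N) = (N + 3)! - 6 for all N ≥ 1.
When N = 1: P(1) = 18, and the closed form gives 18. They agree.
Inductive step: suppose the statement holds for some j ≥ 1, so P(j) = (j + 3)! - 6.
Then P(j+1) = P(j) + ((j + 3)(j + 3)!) = ((j + 3)! - 6) + ((j + 3)(j + 3)!).
Simplifying, P(j+1) = ((j+1) + 3)! - 6,
which is the closed form with N = j+1.
By induction, the statement is established for all N ≥ 1.

P(N) = (N + 3)! - 6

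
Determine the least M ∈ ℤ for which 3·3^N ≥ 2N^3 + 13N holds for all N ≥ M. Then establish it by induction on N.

At N = 3: 81 < 93, so the inequality fails and M ≥ 4. We prove 3·3^N ≥ 2N^3 + 13N for all N ≥ 4.
For the base case N = 4: 3·3^N = 243 and 2N^3 + 13N = 180, so 243 ≥ 180.
Suppose the result is true for N = r, so 3·3^r ≥ 2r^3 + 13r.
Then 3·3^(r + 1) = 3·(3·3^r) ≥ 3·(2r^3 + 13r).
Also, for r ≥ 4 we have 3·(2r^3 + 13r) ≥ 2(r+1)^3 + 13(r+1), since 3·(2r^3 + 13r) − (2(r+1)^3 + 13(r+1)) = 4r^3 - 6r^2 + 20r - 15, which is nonnegative for all r ≥ 4.
Combining, 3·3^(r + 1) ≥ 2(r+1)^3 + 13(r+1).
By the principle of mathematical induction, the result holds for all N ≥ 4.
Hence the smallest such M is 4.

M = 4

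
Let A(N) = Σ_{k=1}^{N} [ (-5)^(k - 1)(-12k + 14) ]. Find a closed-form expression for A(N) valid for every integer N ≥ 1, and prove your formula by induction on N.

A(N) = 2(-5)^N(N - 1) + 2

We claim A(N) = 2(-5)^N(N - 1) + 2 for all N ≥ 1.
For the base case N = 1: A(1) = 2, and the closed form gives 2. They agree.
Inductive step: suppose the statement holds for some k ≥ 1, so A(k) = 2(-5)^k(k - 1) + 2.
Then A(k+1) = A(k) + ((-5)^k(-12k + 2)) = (2(-5)^k(k - 1) + 2) + ((-5)^k(-12k + 2)).
Simplifying, A(k+1) = -10(-5)^k·k + 2 = 2(-5)^(k+1)((k+1) - 1) + 2,
which is the closed form with N = k+1.
By induction, the statement is established for all N ≥ 1.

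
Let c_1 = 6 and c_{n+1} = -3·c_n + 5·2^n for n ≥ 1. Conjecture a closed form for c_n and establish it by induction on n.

Computing the first terms: c_1 = 6, c_2 = -8, c_3 = 44. This suggests c_n = 4(-3)^(n - 1) + 2^n.
Base step (n = 1): the formula gives 6 = 6 = c_1.
Inductive step: assume the claim holds for n = m, so c_m = 4(-3)^(m - 1) + 2^m.
Then c_{m+1} = -3·c_m + 5·2^m = -3·(4(-3)^(m - 1) + 2^m) + 5·2^m = 4(-3)^m + 2^(m + 1) = 4(-3)^((m+1) - 1) + 2^(m+1),
which is the claimed formula at n = m+1.
By the principle of mathematical induction, the result holds for all n ≥ 1.

c_n = 4(-3)^(n - 1) + 2^n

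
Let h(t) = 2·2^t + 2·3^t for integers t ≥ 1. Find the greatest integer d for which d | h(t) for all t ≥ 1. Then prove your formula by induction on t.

d = 2

Computing the first values: h(1) = 10 and h(2) = 26; gcd(10, 26) = 2, so d ≤ 2.
We prove 2 | 2·2^t + 2·3^t for all t ≥ 1 by induction on t.
For the base case t = 1: h(1) = 10 = 2·(5), so 2 | h(1).
Inductive step: assume the claim holds for t = j, i.e. 2 | h(j). Then
h(j+1) − 3·h(j) = (2·2^(j+1) + 2·3^(j+1)) − 3·(2·2^j + 2·3^j) = (2)·2^j·(2 − 3) = (-2)·2^j. Since 2 | h(j) by the inductive hypothesis, 2 | 3·h(j); and 2 | -2 since -2 = 2·-1. Therefore 2 | h(j+1).
By induction, the statement is established for all t ≥ 1.
Therefore the largest such d is 2.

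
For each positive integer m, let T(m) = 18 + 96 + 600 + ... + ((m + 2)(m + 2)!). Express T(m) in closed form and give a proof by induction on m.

T(m) = (m + 3)! - 6

We claim T(m) = (m + 3)! - 6 for all m ≥ 1.
For the base case m = 1: T(1) = 18, and the closed form gives 18. They agree.
Inductive step: assume the claim holds for m = k, so T(k) = (k + 3)! - 6.
Then T(k+1) = T(k) + ((k + 3)(k + 3)!) = ((k + 3)! - 6) + ((k + 3)(k + 3)!).
Simplifying, T(k+1) = ((k+1) + 3)! - 6,
which is the closed form with m = k+1.
By the principle of mathematical induction, the result holds for all m ≥ 1.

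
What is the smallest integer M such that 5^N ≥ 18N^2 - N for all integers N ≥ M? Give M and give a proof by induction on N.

M = 4

At N = 3: 125 < 159, so the inequality fails and M ≥ 4. We prove 5^N ≥ 18N^2 - N for all N ≥ 4.
Base case (N = 4): 5^N = 625 and 18N^2 - N = 284, so 625 ≥ 284.
For the inductive step, assume it holds for an arbitrary k ≥ 4, so 5^k ≥ 18k^2 - k.
Then 5^(k + 1) = 5·(5^k) ≥ 5·(18k^2 - k).
Also, for k ≥ 4 we have 5·(18k^2 - k) ≥ 18(k+1)^2 - (k+1), since 5·(18k^2 - k) − (18(k+1)^2 - (k+1)) = 72k^2 - 40k - 17, which is nonnegative for all k ≥ 4.
Combining, 5^(k + 1) ≥ 18(k+1)^2 - (k+1).
By induction, the statement is established for all N ≥ 4.
Hence the smallest such M is 4.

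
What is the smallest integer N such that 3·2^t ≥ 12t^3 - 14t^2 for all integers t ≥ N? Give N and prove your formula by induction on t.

At t = 12: 12288 < 18720, so the inequality fails and N ≥ 13. We prove 3·2^t ≥ 12t^3 - 14t^2 for all t ≥ 13.
Base case (t = 13): 3·2^t = 24576 and 12t^3 - 14t^2 = 23998, so 24576 ≥ 23998.
Suppose the result is true for t = r, so 3·2^r ≥ 12r^3 - 14r^2.
Then 3·2^(r + 1) = 2·(3·2^r) ≥ 2·(12r^3 - 14r^2).
Also, for r ≥ 13 we have 2·(12r^3 - 14r^2) ≥ 12(r+1)^3 - 14(r+1)^2, since 2·(12r^3 - 14r^2) − (12(r+1)^3 - 14(r+1)^2) = 12r^3 - 50r^2 - 8r + 2, which is nonnegative for all r ≥ 13.
Combining, 3·2^(r + 1) ≥ 12(r+1)^3 - 14(r+1)^2.
This completes the induction.
Hence the smallest such N is 13.

N = 13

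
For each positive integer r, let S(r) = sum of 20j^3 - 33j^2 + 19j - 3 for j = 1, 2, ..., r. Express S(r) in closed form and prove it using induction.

S(r) = r(5r^3 - r^2 - 2r + 1)

We claim S(r) = r(5r^3 - r^2 - 2r + 1) for all r ≥ 1.
Base step (r = 1): S(1) = 3, and the closed form gives 3. They agree.
Inductive step: assume the claim holds for r = j, so S(j) = j(5j^3 - j^2 - 2j + 1).
Then S(j+1) = S(j) + (20j^3 + 27j^2 + 13j + 3) = (j(5j^3 - j^2 - 2j + 1)) + (20j^3 + 27j^2 + 13j + 3).
Simplifying, S(j+1) = (j + 1)(5j^3 + 14j^2 + 11j + 3) = (j+1)(5(j+1)^3 - (j+1)^2 - 2(j+1) + 1),
which is the closed form with r = j+1.
By induction, the statement is established for all r ≥ 1.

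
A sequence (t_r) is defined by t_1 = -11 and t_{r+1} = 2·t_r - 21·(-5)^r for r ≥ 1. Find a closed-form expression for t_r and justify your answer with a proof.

Computing the first terms: t_1 = -11, t_2 = 83, t_3 = -359. This suggests t_r = 3(-5)^r + 2^(r + 1).
When r = 1: the formula gives -11 = -11 = t_1.
For the inductive step, assume it holds for an arbitrary k ≥ 1, so t_k = 3(-5)^k + 2^(k + 1).
Then t_{k+1} = 2·t_k - 21·(-5)^k = 2·(3(-5)^k + 2^(k + 1)) - 21·(-5)^k = 3(-5)^(k + 1) + 2^(k + 2) = 3(-5)^(k+1) + 2^((k+1) + 1),
which is the claimed formula at r = k+1.
This completes the induction.

t_r = 3(-5)^r + 2^(r + 1)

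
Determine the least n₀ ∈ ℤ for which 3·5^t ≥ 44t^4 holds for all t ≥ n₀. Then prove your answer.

At t = 6: 46875 < 57024, so the inequality fails and n₀ ≥ 7. We prove 3·5^t ≥ 44t^4 for all t ≥ 7.
Base case (t = 7): 3·5^t = 234375 and 44t^4 = 105644, so 234375 ≥ 105644.
Inductive step: suppose the statement holds for some i ≥ 7, so 3·5^i ≥ 44i^4.
Then 3·5^(i + 1) = 5·(3·5^i) ≥ 5·(44i^4).
Also, for i ≥ 7 we have 5·(44i^4) ≥ 44(i+1)^4, since 5 ≥ (1 + 1/i)^4 for all i ≥ 7.
Combining, 3·5^(i + 1) ≥ 44(i+1)^4.
By induction, the statement is established for all t ≥ 7.
Hence the smallest such n₀ is 7.

n₀ = 7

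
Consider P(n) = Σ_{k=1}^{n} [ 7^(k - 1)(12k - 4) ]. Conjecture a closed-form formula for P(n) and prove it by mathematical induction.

We claim P(n) = 7^n(2n - 1) + 1 for all n ≥ 1.
For the base case n = 1: P(1) = 8, and the closed form gives 8. They agree.
Inductive step: assume the claim holds for n = k, so P(k) = 7^k(2k - 1) + 1.
Then P(k+1) = P(k) + (7^k(12k + 8)) = (7^k(2k - 1) + 1) + (7^k(12k + 8)).
Simplifying, P(k+1) = 14·7^k·k + 7·7^k + 1 = 7^(k+1)(2(k+1) - 1) + 1,
which is the closed form with n = k+1.
By the principle of mathematical induction, the result holds for all n ≥ 1.

P(n) = 7^n(2n - 1) + 1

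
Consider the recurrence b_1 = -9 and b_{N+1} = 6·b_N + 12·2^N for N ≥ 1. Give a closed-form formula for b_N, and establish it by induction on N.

b_N = -3·2^N - 3·6^(N - 1)

Computing the first terms: b_1 = -9, b_2 = -30, b_3 = -132. This suggests b_N = -3·2^N - 3·6^(N - 1).
When N = 1: the formula gives -9 = -9 = b_1.
For the inductive step, assume it holds for an arbitrary m ≥ 1, so b_m = -3·2^m - 3·6^(m - 1).
Then b_{m+1} = 6·b_m + 12·2^m = 6·(-3·2^m - 3·6^(m - 1)) + 12·2^m = -3·2^(m + 1) - 3·6^m = -3·2^(m+1) - 3·6^((m+1) - 1),
which is the claimed formula at N = m+1.
Hence, by induction on N, the claim holds for every N ≥ 1.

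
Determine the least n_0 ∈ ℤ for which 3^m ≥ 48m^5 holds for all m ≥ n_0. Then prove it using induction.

n_0 = 17

At m = 16: 43046721 < 50331648, so the inequality fails and n_0 ≥ 17. We prove 3^m ≥ 48m^5 for all m ≥ 17.
Base case (m = 17): 3^m = 129140163 and 48m^5 = 68153136, so 129140163 ≥ 68153136.
Suppose the result is true for m = i, so 3^i ≥ 48i^5.
Then 3^(i + 1) = 3·(3^i) ≥ 3·(48i^5).
Also, for i ≥ 17 we have 3·(48i^5) ≥ 48(i+1)^5, since 3 ≥ (1 + 1/i)^5 for all i ≥ 17.
Combining, 3^(i + 1) ≥ 48(i+1)^5.
This completes the induction.
Hence the smallest such n_0 is 17.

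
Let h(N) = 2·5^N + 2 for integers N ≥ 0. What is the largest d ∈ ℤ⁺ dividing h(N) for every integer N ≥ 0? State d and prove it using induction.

d = 4

Computing the first values: h(0) = 4 and h(1) = 12; gcd(4, 12) = 4, so d ≤ 4.
We prove 4 | 2·5^N + 2 for all N ≥ 0 by induction on N.
For the base case N = 0: h(0) = 4 = 4·(1), so 4 | h(0).
For the inductive step, assume it holds for an arbitrary r ≥ 0, i.e. 4 | h(r). Then
h(r+1) = 2·5^(r+1) + 2 = 5·(2·5^r + 2) - 8 = 5·h(r) - 8. The first term is divisible by 4 by the inductive hypothesis, and -8 is divisible by 4. Hence 4 | h(r+1).
By the principle of mathematical induction, the result holds for all N ≥ 0.
Therefore the largest such d is 4.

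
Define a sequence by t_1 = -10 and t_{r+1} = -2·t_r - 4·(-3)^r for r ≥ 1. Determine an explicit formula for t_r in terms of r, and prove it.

t_r = -(-2)^r + 4(-3)^r

Computing the first terms: t_1 = -10, t_2 = 32, t_3 = -100. This suggests t_r = -(-2)^r + 4(-3)^r.
When r = 1: the formula gives -10 = -10 = t_1.
Inductive step: suppose the statement holds for some m ≥ 1, so t_m = -(-2)^m + 4(-3)^m.
Then t_{m+1} = -2·t_m - 4·(-3)^m = -2·(-(-2)^m + 4(-3)^m) - 4·(-3)^m = -(-2)^(m + 1) + 4(-3)^(m + 1),
which is the claimed formula at r = m+1.
This completes the induction.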